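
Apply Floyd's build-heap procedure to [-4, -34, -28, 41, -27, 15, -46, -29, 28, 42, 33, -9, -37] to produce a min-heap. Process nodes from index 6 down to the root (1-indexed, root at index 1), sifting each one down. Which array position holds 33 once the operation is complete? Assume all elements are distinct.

sift down from index 6:
  15 vs smaller child -37 at index 13, swap → [-4, -34, -28, 41, -27, -37, -46, -29, 28, 42, 33, -9, 15]
sift down from index 5: already satisfies heap property
sift down from index 4:
  41 vs smaller child -29 at index 8, swap → [-4, -34, -28, -29, -27, -37, -46, 41, 28, 42, 33, -9, 15]
sift down from index 3:
  -28 vs smaller child -46 at index 7, swap → [-4, -34, -46, -29, -27, -37, -28, 41, 28, 42, 33, -9, 15]
sift down from index 2: already satisfies heap property
sift down from index 1:
  -4 vs smaller child -46 at index 3, swap → [-46, -34, -4, -29, -27, -37, -28, 41, 28, 42, 33, -9, 15]
  -4 vs smaller child -37 at index 6, swap → [-46, -34, -37, -29, -27, -4, -28, 41, 28, 42, 33, -9, 15]
  -4 vs smaller child -9 at index 12, swap → [-46, -34, -37, -29, -27, -9, -28, 41, 28, 42, 33, -4, 15]
resulting array: [-46, -34, -37, -29, -27, -9, -28, 41, 28, 42, 33, -4, 15]

11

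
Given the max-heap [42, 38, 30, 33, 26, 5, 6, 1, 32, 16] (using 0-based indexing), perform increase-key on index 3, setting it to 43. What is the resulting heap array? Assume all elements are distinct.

set index 3 from 33 to 43 → [42, 38, 30, 43, 26, 5, 6, 1, 32, 16]
43 > parent 38 at index 1, swap → [42, 43, 30, 38, 26, 5, 6, 1, 32, 16]
43 > parent 42 at index 0, swap → [43, 42, 30, 38, 26, 5, 6, 1, 32, 16]

[43, 42, 30, 38, 26, 5, 6, 1, 32, 16]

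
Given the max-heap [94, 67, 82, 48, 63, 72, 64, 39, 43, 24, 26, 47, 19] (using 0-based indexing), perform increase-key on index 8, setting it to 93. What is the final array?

set index 8 from 43 to 93 → [94, 67, 82, 48, 63, 72, 64, 39, 93, 24, 26, 47, 19]
93 > parent 48 at index 3, swap → [94, 67, 82, 93, 63, 72, 64, 39, 48, 24, 26, 47, 19]
93 > parent 67 at index 1, swap → [94, 93, 82, 67, 63, 72, 64, 39, 48, 24, 26, 47, 19]

[94, 93, 82, 67, 63, 72, 64, 39, 48, 24, 26, 47, 19]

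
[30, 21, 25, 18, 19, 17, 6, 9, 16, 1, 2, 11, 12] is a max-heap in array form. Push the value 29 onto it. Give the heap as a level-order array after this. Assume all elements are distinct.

[30, 21, 29, 18, 19, 17, 25, 9, 16, 1, 2, 11, 12, 6]

append 29 at index 13 → [30, 21, 25, 18, 19, 17, 6, 9, 16, 1, 2, 11, 12, 29]
29 > parent 6 at index 6, swap → [30, 21, 25, 18, 19, 17, 29, 9, 16, 1, 2, 11, 12, 6]
29 > parent 25 at index 2, swap → [30, 21, 29, 18, 19, 17, 25, 9, 16, 1, 2, 11, 12, 6]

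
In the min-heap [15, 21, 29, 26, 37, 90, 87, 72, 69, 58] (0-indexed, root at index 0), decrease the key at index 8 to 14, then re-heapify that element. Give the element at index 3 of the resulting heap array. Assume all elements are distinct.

set index 8 from 69 to 14 → [15, 21, 29, 26, 37, 90, 87, 72, 14, 58]
14 < parent 26 at index 3, swap → [15, 21, 29, 14, 37, 90, 87, 72, 26, 58]
14 < parent 21 at index 1, swap → [15, 14, 29, 21, 37, 90, 87, 72, 26, 58]
14 < parent 15 at index 0, swap → [14, 15, 29, 21, 37, 90, 87, 72, 26, 58]
resulting array: [14, 15, 29, 21, 37, 90, 87, 72, 26, 58]

21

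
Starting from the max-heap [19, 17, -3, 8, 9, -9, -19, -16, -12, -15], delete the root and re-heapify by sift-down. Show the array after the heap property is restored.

[17, 9, -3, 8, -15, -9, -19, -16, -12]

remove root 19; move last element -15 to root → [-15, 17, -3, 8, 9, -9, -19, -16, -12]
-15 vs larger child 17 at index 1, swap → [17, -15, -3, 8, 9, -9, -19, -16, -12]
-15 vs larger child 9 at index 4, swap → [17, 9, -3, 8, -15, -9, -19, -16, -12]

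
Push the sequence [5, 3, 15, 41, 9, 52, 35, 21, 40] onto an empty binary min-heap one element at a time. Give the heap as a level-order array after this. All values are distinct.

Insert 5:
  append 5 at index 0 → [5] (no swap needed)
Insert 3:
  append 3 at index 1 → [5, 3]
  3 < parent 5 at index 0, swap → [3, 5]
Insert 15:
  append 15 at index 2 → [3, 5, 15] (no swap needed)
Insert 41:
  append 41 at index 3 → [3, 5, 15, 41] (no swap needed)
Insert 9:
  append 9 at index 4 → [3, 5, 15, 41, 9] (no swap needed)
Insert 52:
  append 52 at index 5 → [3, 5, 15, 41, 9, 52] (no swap needed)
Insert 35:
  append 35 at index 6 → [3, 5, 15, 41, 9, 52, 35] (no swap needed)
Insert 21:
  append 21 at index 7 → [3, 5, 15, 41, 9, 52, 35, 21]
  21 < parent 41 at index 3, swap → [3, 5, 15, 21, 9, 52, 35, 41]
Insert 40:
  append 40 at index 8 → [3, 5, 15, 21, 9, 52, 35, 41, 40] (no swap needed)

[3, 5, 15, 21, 9, 52, 35, 41, 40]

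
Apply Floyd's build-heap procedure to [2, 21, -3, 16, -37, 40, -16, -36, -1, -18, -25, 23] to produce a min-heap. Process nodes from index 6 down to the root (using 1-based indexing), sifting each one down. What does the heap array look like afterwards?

[-37, -36, -16, -1, -25, 23, -3, 16, 2, -18, 21, 40]

sift down from index 6:
  40 vs only child 23 at index 12, swap → [2, 21, -3, 16, -37, 23, -16, -36, -1, -18, -25, 40]
sift down from index 5: already satisfies heap property
sift down from index 4:
  16 vs smaller child -36 at index 8, swap → [2, 21, -3, -36, -37, 23, -16, 16, -1, -18, -25, 40]
sift down from index 3:
  -3 vs smaller child -16 at index 7, swap → [2, 21, -16, -36, -37, 23, -3, 16, -1, -18, -25, 40]
sift down from index 2:
  21 vs smaller child -37 at index 5, swap → [2, -37, -16, -36, 21, 23, -3, 16, -1, -18, -25, 40]
  21 vs smaller child -25 at index 11, swap → [2, -37, -16, -36, -25, 23, -3, 16, -1, -18, 21, 40]
sift down from index 1:
  2 vs smaller child -37 at index 2, swap → [-37, 2, -16, -36, -25, 23, -3, 16, -1, -18, 21, 40]
  2 vs smaller child -36 at index 4, swap → [-37, -36, -16, 2, -25, 23, -3, 16, -1, -18, 21, 40]
  2 vs smaller child -1 at index 9, swap → [-37, -36, -16, -1, -25, 23, -3, 16, 2, -18, 21, 40]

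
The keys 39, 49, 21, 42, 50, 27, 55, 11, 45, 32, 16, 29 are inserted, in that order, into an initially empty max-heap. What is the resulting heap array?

[55, 49, 50, 45, 42, 29, 27, 11, 39, 32, 16, 21]

Insert 39:
  append 39 at index 0 → [39] (no swap needed)
Insert 49:
  append 49 at index 1 → [39, 49]
  49 > parent 39 at index 0, swap → [49, 39]
Insert 21:
  append 21 at index 2 → [49, 39, 21] (no swap needed)
Insert 42:
  append 42 at index 3 → [49, 39, 21, 42]
  42 > parent 39 at index 1, swap → [49, 42, 21, 39]
Insert 50:
  append 50 at index 4 → [49, 42, 21, 39, 50]
  50 > parent 42 at index 1, swap → [49, 50, 21, 39, 42]
  50 > parent 49 at index 0, swap → [50, 49, 21, 39, 42]
Insert 27:
  append 27 at index 5 → [50, 49, 21, 39, 42, 27]
  27 > parent 21 at index 2, swap → [50, 49, 27, 39, 42, 21]
Insert 55:
  append 55 at index 6 → [50, 49, 27, 39, 42, 21, 55]
  55 > parent 27 at index 2, swap → [50, 49, 55, 39, 42, 21, 27]
  55 > parent 50 at index 0, swap → [55, 49, 50, 39, 42, 21, 27]
Insert 11:
  append 11 at index 7 → [55, 49, 50, 39, 42, 21, 27, 11] (no swap needed)
Insert 45:
  append 45 at index 8 → [55, 49, 50, 39, 42, 21, 27, 11, 45]
  45 > parent 39 at index 3, swap → [55, 49, 50, 45, 42, 21, 27, 11, 39]
Insert 32:
  append 32 at index 9 → [55, 49, 50, 45, 42, 21, 27, 11, 39, 32] (no swap needed)
Insert 16:
  append 16 at index 10 → [55, 49, 50, 45, 42, 21, 27, 11, 39, 32, 16] (no swap needed)
Insert 29:
  append 29 at index 11 → [55, 49, 50, 45, 42, 21, 27, 11, 39, 32, 16, 29]
  29 > parent 21 at index 5, swap → [55, 49, 50, 45, 42, 29, 27, 11, 39, 32, 16, 21]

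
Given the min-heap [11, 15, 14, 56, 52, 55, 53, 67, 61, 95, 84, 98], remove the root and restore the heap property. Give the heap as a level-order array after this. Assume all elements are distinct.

remove root 11; move last element 98 to root → [98, 15, 14, 56, 52, 55, 53, 67, 61, 95, 84]
98 vs smaller child 14 at index 2, swap → [14, 15, 98, 56, 52, 55, 53, 67, 61, 95, 84]
98 vs smaller child 53 at index 6, swap → [14, 15, 53, 56, 52, 55, 98, 67, 61, 95, 84]

[14, 15, 53, 56, 52, 55, 98, 67, 61, 95, 84]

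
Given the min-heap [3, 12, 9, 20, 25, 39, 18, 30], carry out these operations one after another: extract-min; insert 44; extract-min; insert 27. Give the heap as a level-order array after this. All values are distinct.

[12, 20, 18, 27, 25, 39, 30, 44]

extract-min → returns 3:
  remove root 3; move last element 30 to root → [30, 12, 9, 20, 25, 39, 18]
  30 vs smaller child 9 at index 2, swap → [9, 12, 30, 20, 25, 39, 18]
  30 vs smaller child 18 at index 6, swap → [9, 12, 18, 20, 25, 39, 30]
insert 44:
  append 44 at index 7 → [9, 12, 18, 20, 25, 39, 30, 44] (no swap needed)
extract-min → returns 9:
  remove root 9; move last element 44 to root → [44, 12, 18, 20, 25, 39, 30]
  44 vs smaller child 12 at index 1, swap → [12, 44, 18, 20, 25, 39, 30]
  44 vs smaller child 20 at index 3, swap → [12, 20, 18, 44, 25, 39, 30]
insert 27:
  append 27 at index 7 → [12, 20, 18, 44, 25, 39, 30, 27]
  27 < parent 44 at index 3, swap → [12, 20, 18, 27, 25, 39, 30, 44]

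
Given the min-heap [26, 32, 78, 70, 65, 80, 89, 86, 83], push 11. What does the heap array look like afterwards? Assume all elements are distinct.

append 11 at index 9 → [26, 32, 78, 70, 65, 80, 89, 86, 83, 11]
11 < parent 65 at index 4, swap → [26, 32, 78, 70, 11, 80, 89, 86, 83, 65]
11 < parent 32 at index 1, swap → [26, 11, 78, 70, 32, 80, 89, 86, 83, 65]
11 < parent 26 at index 0, swap → [11, 26, 78, 70, 32, 80, 89, 86, 83, 65]

[11, 26, 78, 70, 32, 80, 89, 86, 83, 65]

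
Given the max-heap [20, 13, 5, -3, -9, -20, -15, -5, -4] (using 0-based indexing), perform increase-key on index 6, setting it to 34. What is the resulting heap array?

set index 6 from -15 to 34 → [20, 13, 5, -3, -9, -20, 34, -5, -4]
34 > parent 5 at index 2, swap → [20, 13, 34, -3, -9, -20, 5, -5, -4]
34 > parent 20 at index 0, swap → [34, 13, 20, -3, -9, -20, 5, -5, -4]

[34, 13, 20, -3, -9, -20, 5, -5, -4]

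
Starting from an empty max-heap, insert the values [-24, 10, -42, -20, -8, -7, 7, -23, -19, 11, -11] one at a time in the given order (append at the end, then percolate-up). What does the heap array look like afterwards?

Insert -24:
  append -24 at index 0 → [-24] (no swap needed)
Insert 10:
  append 10 at index 1 → [-24, 10]
  10 > parent -24 at index 0, swap → [10, -24]
Insert -42:
  append -42 at index 2 → [10, -24, -42] (no swap needed)
Insert -20:
  append -20 at index 3 → [10, -24, -42, -20]
  -20 > parent -24 at index 1, swap → [10, -20, -42, -24]
Insert -8:
  append -8 at index 4 → [10, -20, -42, -24, -8]
  -8 > parent -20 at index 1, swap → [10, -8, -42, -24, -20]
Insert -7:
  append -7 at index 5 → [10, -8, -42, -24, -20, -7]
  -7 > parent -42 at index 2, swap → [10, -8, -7, -24, -20, -42]
Insert 7:
  append 7 at index 6 → [10, -8, -7, -24, -20, -42, 7]
  7 > parent -7 at index 2, swap → [10, -8, 7, -24, -20, -42, -7]
Insert -23:
  append -23 at index 7 → [10, -8, 7, -24, -20, -42, -7, -23]
  -23 > parent -24 at index 3, swap → [10, -8, 7, -23, -20, -42, -7, -24]
Insert -19:
  append -19 at index 8 → [10, -8, 7, -23, -20, -42, -7, -24, -19]
  -19 > parent -23 at index 3, swap → [10, -8, 7, -19, -20, -42, -7, -24, -23]
Insert 11:
  append 11 at index 9 → [10, -8, 7, -19, -20, -42, -7, -24, -23, 11]
  11 > parent -20 at index 4, swap → [10, -8, 7, -19, 11, -42, -7, -24, -23, -20]
  11 > parent -8 at index 1, swap → [10, 11, 7, -19, -8, -42, -7, -24, -23, -20]
  11 > parent 10 at index 0, swap → [11, 10, 7, -19, -8, -42, -7, -24, -23, -20]
Insert -11:
  append -11 at index 10 → [11, 10, 7, -19, -8, -42, -7, -24, -23, -20, -11] (no swap needed)

[11, 10, 7, -19, -8, -42, -7, -24, -23, -20, -11]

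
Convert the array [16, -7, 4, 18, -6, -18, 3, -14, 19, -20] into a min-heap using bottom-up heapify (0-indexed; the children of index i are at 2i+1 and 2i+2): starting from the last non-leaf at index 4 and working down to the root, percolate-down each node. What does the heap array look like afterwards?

sift down from index 4:
  -6 vs only child -20 at index 9, swap → [16, -7, 4, 18, -20, -18, 3, -14, 19, -6]
sift down from index 3:
  18 vs smaller child -14 at index 7, swap → [16, -7, 4, -14, -20, -18, 3, 18, 19, -6]
sift down from index 2:
  4 vs smaller child -18 at index 5, swap → [16, -7, -18, -14, -20, 4, 3, 18, 19, -6]
sift down from index 1:
  -7 vs smaller child -20 at index 4, swap → [16, -20, -18, -14, -7, 4, 3, 18, 19, -6]
sift down from index 0:
  16 vs smaller child -20 at index 1, swap → [-20, 16, -18, -14, -7, 4, 3, 18, 19, -6]
  16 vs smaller child -14 at index 3, swap → [-20, -14, -18, 16, -7, 4, 3, 18, 19, -6]

[-20, -14, -18, 16, -7, 4, 3, 18, 19, -6]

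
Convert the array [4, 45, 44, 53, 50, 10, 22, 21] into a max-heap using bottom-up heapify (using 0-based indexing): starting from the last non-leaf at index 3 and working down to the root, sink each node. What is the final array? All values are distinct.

[53, 50, 44, 45, 4, 10, 22, 21]

sift down from index 3: already satisfies heap property
sift down from index 2: already satisfies heap property
sift down from index 1:
  45 vs larger child 53 at index 3, swap → [4, 53, 44, 45, 50, 10, 22, 21]
sift down from index 0:
  4 vs larger child 53 at index 1, swap → [53, 4, 44, 45, 50, 10, 22, 21]
  4 vs larger child 50 at index 4, swap → [53, 50, 44, 45, 4, 10, 22, 21]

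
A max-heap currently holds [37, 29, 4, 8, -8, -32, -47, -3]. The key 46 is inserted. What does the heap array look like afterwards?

[46, 37, 4, 29, -8, -32, -47, -3, 8]

append 46 at index 8 → [37, 29, 4, 8, -8, -32, -47, -3, 46]
46 > parent 8 at index 3, swap → [37, 29, 4, 46, -8, -32, -47, -3, 8]
46 > parent 29 at index 1, swap → [37, 46, 4, 29, -8, -32, -47, -3, 8]
46 > parent 37 at index 0, swap → [46, 37, 4, 29, -8, -32, -47, -3, 8]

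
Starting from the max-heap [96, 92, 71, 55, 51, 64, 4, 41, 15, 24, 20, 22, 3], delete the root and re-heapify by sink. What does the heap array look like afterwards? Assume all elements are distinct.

remove root 96; move last element 3 to root → [3, 92, 71, 55, 51, 64, 4, 41, 15, 24, 20, 22]
3 vs larger child 92 at index 1, swap → [92, 3, 71, 55, 51, 64, 4, 41, 15, 24, 20, 22]
3 vs larger child 55 at index 3, swap → [92, 55, 71, 3, 51, 64, 4, 41, 15, 24, 20, 22]
3 vs larger child 41 at index 7, swap → [92, 55, 71, 41, 51, 64, 4, 3, 15, 24, 20, 22]

[92, 55, 71, 41, 51, 64, 4, 3, 15, 24, 20, 22]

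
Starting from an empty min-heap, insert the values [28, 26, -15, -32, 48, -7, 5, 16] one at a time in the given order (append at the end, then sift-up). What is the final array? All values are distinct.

[-32, -15, -7, 16, 48, 26, 5, 28]

Insert 28:
  append 28 at index 0 → [28] (no swap needed)
Insert 26:
  append 26 at index 1 → [28, 26]
  26 < parent 28 at index 0, swap → [26, 28]
Insert -15:
  append -15 at index 2 → [26, 28, -15]
  -15 < parent 26 at index 0, swap → [-15, 28, 26]
Insert -32:
  append -32 at index 3 → [-15, 28, 26, -32]
  -32 < parent 28 at index 1, swap → [-15, -32, 26, 28]
  -32 < parent -15 at index 0, swap → [-32, -15, 26, 28]
Insert 48:
  append 48 at index 4 → [-32, -15, 26, 28, 48] (no swap needed)
Insert -7:
  append -7 at index 5 → [-32, -15, 26, 28, 48, -7]
  -7 < parent 26 at index 2, swap → [-32, -15, -7, 28, 48, 26]
Insert 5:
  append 5 at index 6 → [-32, -15, -7, 28, 48, 26, 5] (no swap needed)
Insert 16:
  append 16 at index 7 → [-32, -15, -7, 28, 48, 26, 5, 16]
  16 < parent 28 at index 3, swap → [-32, -15, -7, 16, 48, 26, 5, 28]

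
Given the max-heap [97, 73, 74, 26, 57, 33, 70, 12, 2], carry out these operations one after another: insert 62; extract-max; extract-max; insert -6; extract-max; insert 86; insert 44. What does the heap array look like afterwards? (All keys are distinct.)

[86, 70, 57, 62, 44, 33, -6, 12, 26, 2]

insert 62:
  append 62 at index 9 → [97, 73, 74, 26, 57, 33, 70, 12, 2, 62]
  62 > parent 57 at index 4, swap → [97, 73, 74, 26, 62, 33, 70, 12, 2, 57]
extract-max → returns 97:
  remove root 97; move last element 57 to root → [57, 73, 74, 26, 62, 33, 70, 12, 2]
  57 vs larger child 74 at index 2, swap → [74, 73, 57, 26, 62, 33, 70, 12, 2]
  57 vs larger child 70 at index 6, swap → [74, 73, 70, 26, 62, 33, 57, 12, 2]
extract-max → returns 74:
  remove root 74; move last element 2 to root → [2, 73, 70, 26, 62, 33, 57, 12]
  2 vs larger child 73 at index 1, swap → [73, 2, 70, 26, 62, 33, 57, 12]
  2 vs larger child 62 at index 4, swap → [73, 62, 70, 26, 2, 33, 57, 12]
insert -6:
  append -6 at index 8 → [73, 62, 70, 26, 2, 33, 57, 12, -6] (no swap needed)
extract-max → returns 73:
  remove root 73; move last element -6 to root → [-6, 62, 70, 26, 2, 33, 57, 12]
  -6 vs larger child 70 at index 2, swap → [70, 62, -6, 26, 2, 33, 57, 12]
  -6 vs larger child 57 at index 6, swap → [70, 62, 57, 26, 2, 33, -6, 12]
insert 86:
  append 86 at index 8 → [70, 62, 57, 26, 2, 33, -6, 12, 86]
  86 > parent 26 at index 3, swap → [70, 62, 57, 86, 2, 33, -6, 12, 26]
  86 > parent 62 at index 1, swap → [70, 86, 57, 62, 2, 33, -6, 12, 26]
  86 > parent 70 at index 0, swap → [86, 70, 57, 62, 2, 33, -6, 12, 26]
insert 44:
  append 44 at index 9 → [86, 70, 57, 62, 2, 33, -6, 12, 26, 44]
  44 > parent 2 at index 4, swap → [86, 70, 57, 62, 44, 33, -6, 12, 26, 2]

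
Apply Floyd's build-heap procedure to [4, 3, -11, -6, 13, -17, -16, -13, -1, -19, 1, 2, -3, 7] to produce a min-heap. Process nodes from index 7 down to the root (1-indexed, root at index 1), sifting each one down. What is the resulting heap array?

[-19, -13, -17, -6, 1, -11, -16, 4, -1, 13, 3, 2, -3, 7]

sift down from index 7: already satisfies heap property
sift down from index 6: already satisfies heap property
sift down from index 5:
  13 vs smaller child -19 at index 10, swap → [4, 3, -11, -6, -19, -17, -16, -13, -1, 13, 1, 2, -3, 7]
sift down from index 4:
  -6 vs smaller child -13 at index 8, swap → [4, 3, -11, -13, -19, -17, -16, -6, -1, 13, 1, 2, -3, 7]
sift down from index 3:
  -11 vs smaller child -17 at index 6, swap → [4, 3, -17, -13, -19, -11, -16, -6, -1, 13, 1, 2, -3, 7]
sift down from index 2:
  3 vs smaller child -19 at index 5, swap → [4, -19, -17, -13, 3, -11, -16, -6, -1, 13, 1, 2, -3, 7]
  3 vs smaller child 1 at index 11, swap → [4, -19, -17, -13, 1, -11, -16, -6, -1, 13, 3, 2, -3, 7]
sift down from index 1:
  4 vs smaller child -19 at index 2, swap → [-19, 4, -17, -13, 1, -11, -16, -6, -1, 13, 3, 2, -3, 7]
  4 vs smaller child -13 at index 4, swap → [-19, -13, -17, 4, 1, -11, -16, -6, -1, 13, 3, 2, -3, 7]
  4 vs smaller child -6 at index 8, swap → [-19, -13, -17, -6, 1, -11, -16, 4, -1, 13, 3, 2, -3, 7]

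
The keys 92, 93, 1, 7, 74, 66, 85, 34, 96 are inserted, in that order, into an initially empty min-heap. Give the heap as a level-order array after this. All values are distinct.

Insert 92:
  append 92 at index 0 → [92] (no swap needed)
Insert 93:
  append 93 at index 1 → [92, 93] (no swap needed)
Insert 1:
  append 1 at index 2 → [92, 93, 1]
  1 < parent 92 at index 0, swap → [1, 93, 92]
Insert 7:
  append 7 at index 3 → [1, 93, 92, 7]
  7 < parent 93 at index 1, swap → [1, 7, 92, 93]
Insert 74:
  append 74 at index 4 → [1, 7, 92, 93, 74] (no swap needed)
Insert 66:
  append 66 at index 5 → [1, 7, 92, 93, 74, 66]
  66 < parent 92 at index 2, swap → [1, 7, 66, 93, 74, 92]
Insert 85:
  append 85 at index 6 → [1, 7, 66, 93, 74, 92, 85] (no swap needed)
Insert 34:
  append 34 at index 7 → [1, 7, 66, 93, 74, 92, 85, 34]
  34 < parent 93 at index 3, swap → [1, 7, 66, 34, 74, 92, 85, 93]
Insert 96:
  append 96 at index 8 → [1, 7, 66, 34, 74, 92, 85, 93, 96] (no swap needed)

[1, 7, 66, 34, 74, 92, 85, 93, 96]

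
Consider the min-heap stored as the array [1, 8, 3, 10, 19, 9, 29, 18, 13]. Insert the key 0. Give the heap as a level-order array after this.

append 0 at index 9 → [1, 8, 3, 10, 19, 9, 29, 18, 13, 0]
0 < parent 19 at index 4, swap → [1, 8, 3, 10, 0, 9, 29, 18, 13, 19]
0 < parent 8 at index 1, swap → [1, 0, 3, 10, 8, 9, 29, 18, 13, 19]
0 < parent 1 at index 0, swap → [0, 1, 3, 10, 8, 9, 29, 18, 13, 19]

[0, 1, 3, 10, 8, 9, 29, 18, 13, 19]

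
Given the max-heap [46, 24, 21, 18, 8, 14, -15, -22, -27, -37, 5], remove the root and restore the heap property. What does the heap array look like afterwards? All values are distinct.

[24, 18, 21, 5, 8, 14, -15, -22, -27, -37]

remove root 46; move last element 5 to root → [5, 24, 21, 18, 8, 14, -15, -22, -27, -37]
5 vs larger child 24 at index 1, swap → [24, 5, 21, 18, 8, 14, -15, -22, -27, -37]
5 vs larger child 18 at index 3, swap → [24, 18, 21, 5, 8, 14, -15, -22, -27, -37]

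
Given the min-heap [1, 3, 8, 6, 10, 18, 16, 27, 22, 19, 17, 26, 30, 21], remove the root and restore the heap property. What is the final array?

[3, 6, 8, 21, 10, 18, 16, 27, 22, 19, 17, 26, 30]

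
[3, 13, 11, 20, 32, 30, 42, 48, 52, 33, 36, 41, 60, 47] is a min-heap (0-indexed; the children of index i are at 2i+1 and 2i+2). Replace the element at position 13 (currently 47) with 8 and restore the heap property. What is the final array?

set index 13 from 47 to 8 → [3, 13, 11, 20, 32, 30, 42, 48, 52, 33, 36, 41, 60, 8]
8 < parent 42 at index 6, swap → [3, 13, 11, 20, 32, 30, 8, 48, 52, 33, 36, 41, 60, 42]
8 < parent 11 at index 2, swap → [3, 13, 8, 20, 32, 30, 11, 48, 52, 33, 36, 41, 60, 42]

[3, 13, 8, 20, 32, 30, 11, 48, 52, 33, 36, 41, 60, 42]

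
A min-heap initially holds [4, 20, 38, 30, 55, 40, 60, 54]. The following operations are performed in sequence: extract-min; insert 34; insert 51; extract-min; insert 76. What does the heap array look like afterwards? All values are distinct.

[30, 34, 38, 51, 55, 40, 60, 54, 76]

extract-min → returns 4:
  remove root 4; move last element 54 to root → [54, 20, 38, 30, 55, 40, 60]
  54 vs smaller child 20 at index 1, swap → [20, 54, 38, 30, 55, 40, 60]
  54 vs smaller child 30 at index 3, swap → [20, 30, 38, 54, 55, 40, 60]
insert 34:
  append 34 at index 7 → [20, 30, 38, 54, 55, 40, 60, 34]
  34 < parent 54 at index 3, swap → [20, 30, 38, 34, 55, 40, 60, 54]
insert 51:
  append 51 at index 8 → [20, 30, 38, 34, 55, 40, 60, 54, 51] (no swap needed)
extract-min → returns 20:
  remove root 20; move last element 51 to root → [51, 30, 38, 34, 55, 40, 60, 54]
  51 vs smaller child 30 at index 1, swap → [30, 51, 38, 34, 55, 40, 60, 54]
  51 vs smaller child 34 at index 3, swap → [30, 34, 38, 51, 55, 40, 60, 54]
insert 76:
  append 76 at index 8 → [30, 34, 38, 51, 55, 40, 60, 54, 76] (no swap needed)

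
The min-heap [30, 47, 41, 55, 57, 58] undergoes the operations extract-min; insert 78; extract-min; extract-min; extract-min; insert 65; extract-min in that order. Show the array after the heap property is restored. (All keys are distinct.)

[58, 65, 78]

extract-min → returns 30:
  remove root 30; move last element 58 to root → [58, 47, 41, 55, 57]
  58 vs smaller child 41 at index 2, swap → [41, 47, 58, 55, 57]
insert 78:
  append 78 at index 5 → [41, 47, 58, 55, 57, 78] (no swap needed)
extract-min → returns 41:
  remove root 41; move last element 78 to root → [78, 47, 58, 55, 57]
  78 vs smaller child 47 at index 1, swap → [47, 78, 58, 55, 57]
  78 vs smaller child 55 at index 3, swap → [47, 55, 58, 78, 57]
extract-min → returns 47:
  remove root 47; move last element 57 to root → [57, 55, 58, 78]
  57 vs smaller child 55 at index 1, swap → [55, 57, 58, 78]
extract-min → returns 55:
  remove root 55; move last element 78 to root → [78, 57, 58]
  78 vs smaller child 57 at index 1, swap → [57, 78, 58]
insert 65:
  append 65 at index 3 → [57, 78, 58, 65]
  65 < parent 78 at index 1, swap → [57, 65, 58, 78]
extract-min → returns 57:
  remove root 57; move last element 78 to root → [78, 65, 58]
  78 vs smaller child 58 at index 2, swap → [58, 65, 78]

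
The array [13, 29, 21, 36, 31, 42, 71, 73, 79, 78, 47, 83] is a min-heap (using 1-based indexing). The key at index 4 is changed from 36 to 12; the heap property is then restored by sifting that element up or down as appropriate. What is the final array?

[12, 13, 21, 29, 31, 42, 71, 73, 79, 78, 47, 83]

set index 4 from 36 to 12 → [13, 29, 21, 12, 31, 42, 71, 73, 79, 78, 47, 83]
12 < parent 29 at index 2, swap → [13, 12, 21, 29, 31, 42, 71, 73, 79, 78, 47, 83]
12 < parent 13 at index 1, swap → [12, 13, 21, 29, 31, 42, 71, 73, 79, 78, 47, 83]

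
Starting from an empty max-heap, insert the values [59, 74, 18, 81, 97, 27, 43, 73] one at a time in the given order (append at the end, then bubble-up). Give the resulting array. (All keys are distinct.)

Insert 59:
  append 59 at index 0 → [59] (no swap needed)
Insert 74:
  append 74 at index 1 → [59, 74]
  74 > parent 59 at index 0, swap → [74, 59]
Insert 18:
  append 18 at index 2 → [74, 59, 18] (no swap needed)
Insert 81:
  append 81 at index 3 → [74, 59, 18, 81]
  81 > parent 59 at index 1, swap → [74, 81, 18, 59]
  81 > parent 74 at index 0, swap → [81, 74, 18, 59]
Insert 97:
  append 97 at index 4 → [81, 74, 18, 59, 97]
  97 > parent 74 at index 1, swap → [81, 97, 18, 59, 74]
  97 > parent 81 at index 0, swap → [97, 81, 18, 59, 74]
Insert 27:
  append 27 at index 5 → [97, 81, 18, 59, 74, 27]
  27 > parent 18 at index 2, swap → [97, 81, 27, 59, 74, 18]
Insert 43:
  append 43 at index 6 → [97, 81, 27, 59, 74, 18, 43]
  43 > parent 27 at index 2, swap → [97, 81, 43, 59, 74, 18, 27]
Insert 73:
  append 73 at index 7 → [97, 81, 43, 59, 74, 18, 27, 73]
  73 > parent 59 at index 3, swap → [97, 81, 43, 73, 74, 18, 27, 59]

[97, 81, 43, 73, 74, 18, 27, 59]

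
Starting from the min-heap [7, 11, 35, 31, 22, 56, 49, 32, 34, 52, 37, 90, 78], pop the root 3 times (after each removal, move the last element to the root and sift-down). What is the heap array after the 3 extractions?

[31, 32, 35, 34, 37, 56, 49, 90, 78, 52]

extract-min #1 returns 7:
  remove root 7; move last element 78 to root → [78, 11, 35, 31, 22, 56, 49, 32, 34, 52, 37, 90]
  78 vs smaller child 11 at index 1, swap → [11, 78, 35, 31, 22, 56, 49, 32, 34, 52, 37, 90]
  78 vs smaller child 22 at index 4, swap → [11, 22, 35, 31, 78, 56, 49, 32, 34, 52, 37, 90]
  78 vs smaller child 37 at index 10, swap → [11, 22, 35, 31, 37, 56, 49, 32, 34, 52, 78, 90]
extract-min #2 returns 11:
  remove root 11; move last element 90 to root → [90, 22, 35, 31, 37, 56, 49, 32, 34, 52, 78]
  90 vs smaller child 22 at index 1, swap → [22, 90, 35, 31, 37, 56, 49, 32, 34, 52, 78]
  90 vs smaller child 31 at index 3, swap → [22, 31, 35, 90, 37, 56, 49, 32, 34, 52, 78]
  90 vs smaller child 32 at index 7, swap → [22, 31, 35, 32, 37, 56, 49, 90, 34, 52, 78]
extract-min #3 returns 22:
  remove root 22; move last element 78 to root → [78, 31, 35, 32, 37, 56, 49, 90, 34, 52]
  78 vs smaller child 31 at index 1, swap → [31, 78, 35, 32, 37, 56, 49, 90, 34, 52]
  78 vs smaller child 32 at index 3, swap → [31, 32, 35, 78, 37, 56, 49, 90, 34, 52]
  78 vs smaller child 34 at index 8, swap → [31, 32, 35, 34, 37, 56, 49, 90, 78, 52]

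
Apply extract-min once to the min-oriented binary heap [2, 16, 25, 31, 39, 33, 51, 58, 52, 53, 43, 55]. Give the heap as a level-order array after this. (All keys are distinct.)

[16, 31, 25, 52, 39, 33, 51, 58, 55, 53, 43]

remove root 2; move last element 55 to root → [55, 16, 25, 31, 39, 33, 51, 58, 52, 53, 43]
55 vs smaller child 16 at index 1, swap → [16, 55, 25, 31, 39, 33, 51, 58, 52, 53, 43]
55 vs smaller child 31 at index 3, swap → [16, 31, 25, 55, 39, 33, 51, 58, 52, 53, 43]
55 vs smaller child 52 at index 8, swap → [16, 31, 25, 52, 39, 33, 51, 58, 55, 53, 43]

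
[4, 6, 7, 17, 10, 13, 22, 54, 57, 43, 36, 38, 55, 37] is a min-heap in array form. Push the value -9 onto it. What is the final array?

[-9, 6, 4, 17, 10, 13, 7, 54, 57, 43, 36, 38, 55, 37, 22]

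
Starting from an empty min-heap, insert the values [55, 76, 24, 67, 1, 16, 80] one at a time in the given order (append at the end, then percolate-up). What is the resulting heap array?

[1, 24, 16, 76, 67, 55, 80]

Insert 55:
  append 55 at index 0 → [55] (no swap needed)
Insert 76:
  append 76 at index 1 → [55, 76] (no swap needed)
Insert 24:
  append 24 at index 2 → [55, 76, 24]
  24 < parent 55 at index 0, swap → [24, 76, 55]
Insert 67:
  append 67 at index 3 → [24, 76, 55, 67]
  67 < parent 76 at index 1, swap → [24, 67, 55, 76]
Insert 1:
  append 1 at index 4 → [24, 67, 55, 76, 1]
  1 < parent 67 at index 1, swap → [24, 1, 55, 76, 67]
  1 < parent 24 at index 0, swap → [1, 24, 55, 76, 67]
Insert 16:
  append 16 at index 5 → [1, 24, 55, 76, 67, 16]
  16 < parent 55 at index 2, swap → [1, 24, 16, 76, 67, 55]
Insert 80:
  append 80 at index 6 → [1, 24, 16, 76, 67, 55, 80] (no swap needed)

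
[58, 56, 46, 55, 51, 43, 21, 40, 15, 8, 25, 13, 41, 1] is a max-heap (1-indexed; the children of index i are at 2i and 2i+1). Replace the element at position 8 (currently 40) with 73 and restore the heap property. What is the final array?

[73, 58, 46, 56, 51, 43, 21, 55, 15, 8, 25, 13, 41, 1]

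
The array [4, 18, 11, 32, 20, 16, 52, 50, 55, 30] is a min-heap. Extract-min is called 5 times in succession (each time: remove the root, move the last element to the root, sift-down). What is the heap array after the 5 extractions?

[30, 32, 55, 52, 50]

extract-min #1 returns 4:
  remove root 4; move last element 30 to root → [30, 18, 11, 32, 20, 16, 52, 50, 55]
  30 vs smaller child 11 at index 2, swap → [11, 18, 30, 32, 20, 16, 52, 50, 55]
  30 vs smaller child 16 at index 5, swap → [11, 18, 16, 32, 20, 30, 52, 50, 55]
extract-min #2 returns 11:
  remove root 11; move last element 55 to root → [55, 18, 16, 32, 20, 30, 52, 50]
  55 vs smaller child 16 at index 2, swap → [16, 18, 55, 32, 20, 30, 52, 50]
  55 vs smaller child 30 at index 5, swap → [16, 18, 30, 32, 20, 55, 52, 50]
extract-min #3 returns 16:
  remove root 16; move last element 50 to root → [50, 18, 30, 32, 20, 55, 52]
  50 vs smaller child 18 at index 1, swap → [18, 50, 30, 32, 20, 55, 52]
  50 vs smaller child 20 at index 4, swap → [18, 20, 30, 32, 50, 55, 52]
extract-min #4 returns 18:
  remove root 18; move last element 52 to root → [52, 20, 30, 32, 50, 55]
  52 vs smaller child 20 at index 1, swap → [20, 52, 30, 32, 50, 55]
  52 vs smaller child 32 at index 3, swap → [20, 32, 30, 52, 50, 55]
extract-min #5 returns 20:
  remove root 20; move last element 55 to root → [55, 32, 30, 52, 50]
  55 vs smaller child 30 at index 2, swap → [30, 32, 55, 52, 50]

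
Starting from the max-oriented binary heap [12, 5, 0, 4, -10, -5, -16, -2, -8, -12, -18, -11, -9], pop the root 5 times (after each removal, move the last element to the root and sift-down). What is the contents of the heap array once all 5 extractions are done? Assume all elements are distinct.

extract-max #1 returns 12:
  remove root 12; move last element -9 to root → [-9, 5, 0, 4, -10, -5, -16, -2, -8, -12, -18, -11]
  -9 vs larger child 5 at index 1, swap → [5, -9, 0, 4, -10, -5, -16, -2, -8, -12, -18, -11]
  -9 vs larger child 4 at index 3, swap → [5, 4, 0, -9, -10, -5, -16, -2, -8, -12, -18, -11]
  -9 vs larger child -2 at index 7, swap → [5, 4, 0, -2, -10, -5, -16, -9, -8, -12, -18, -11]
extract-max #2 returns 5:
  remove root 5; move last element -11 to root → [-11, 4, 0, -2, -10, -5, -16, -9, -8, -12, -18]
  -11 vs larger child 4 at index 1, swap → [4, -11, 0, -2, -10, -5, -16, -9, -8, -12, -18]
  -11 vs larger child -2 at index 3, swap → [4, -2, 0, -11, -10, -5, -16, -9, -8, -12, -18]
  -11 vs larger child -8 at index 8, swap → [4, -2, 0, -8, -10, -5, -16, -9, -11, -12, -18]
extract-max #3 returns 4:
  remove root 4; move last element -18 to root → [-18, -2, 0, -8, -10, -5, -16, -9, -11, -12]
  -18 vs larger child 0 at index 2, swap → [0, -2, -18, -8, -10, -5, -16, -9, -11, -12]
  -18 vs larger child -5 at index 5, swap → [0, -2, -5, -8, -10, -18, -16, -9, -11, -12]
extract-max #4 returns 0:
  remove root 0; move last element -12 to root → [-12, -2, -5, -8, -10, -18, -16, -9, -11]
  -12 vs larger child -2 at index 1, swap → [-2, -12, -5, -8, -10, -18, -16, -9, -11]
  -12 vs larger child -8 at index 3, swap → [-2, -8, -5, -12, -10, -18, -16, -9, -11]
  -12 vs larger child -9 at index 7, swap → [-2, -8, -5, -9, -10, -18, -16, -12, -11]
extract-max #5 returns -2:
  remove root -2; move last element -11 to root → [-11, -8, -5, -9, -10, -18, -16, -12]
  -11 vs larger child -5 at index 2, swap → [-5, -8, -11, -9, -10, -18, -16, -12]

[-5, -8, -11, -9, -10, -18, -16, -12]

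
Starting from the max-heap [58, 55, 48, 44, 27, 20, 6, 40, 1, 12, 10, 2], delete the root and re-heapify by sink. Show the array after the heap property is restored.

remove root 58; move last element 2 to root → [2, 55, 48, 44, 27, 20, 6, 40, 1, 12, 10]
2 vs larger child 55 at index 1, swap → [55, 2, 48, 44, 27, 20, 6, 40, 1, 12, 10]
2 vs larger child 44 at index 3, swap → [55, 44, 48, 2, 27, 20, 6, 40, 1, 12, 10]
2 vs larger child 40 at index 7, swap → [55, 44, 48, 40, 27, 20, 6, 2, 1, 12, 10]

[55, 44, 48, 40, 27, 20, 6, 2, 1, 12, 10]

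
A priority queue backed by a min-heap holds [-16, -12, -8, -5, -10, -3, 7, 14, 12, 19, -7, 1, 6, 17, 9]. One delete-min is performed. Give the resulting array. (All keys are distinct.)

[-12, -10, -8, -5, -7, -3, 7, 14, 12, 19, 9, 1, 6, 17]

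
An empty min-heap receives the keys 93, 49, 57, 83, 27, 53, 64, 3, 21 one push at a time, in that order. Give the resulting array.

[3, 21, 53, 27, 83, 57, 64, 93, 49]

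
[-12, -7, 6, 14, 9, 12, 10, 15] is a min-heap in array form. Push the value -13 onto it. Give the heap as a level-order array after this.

[-13, -12, 6, -7, 9, 12, 10, 15, 14]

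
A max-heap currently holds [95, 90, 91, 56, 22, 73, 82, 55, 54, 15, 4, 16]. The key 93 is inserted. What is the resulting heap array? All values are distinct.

append 93 at index 12 → [95, 90, 91, 56, 22, 73, 82, 55, 54, 15, 4, 16, 93]
93 > parent 73 at index 5, swap → [95, 90, 91, 56, 22, 93, 82, 55, 54, 15, 4, 16, 73]
93 > parent 91 at index 2, swap → [95, 90, 93, 56, 22, 91, 82, 55, 54, 15, 4, 16, 73]

[95, 90, 93, 56, 22, 91, 82, 55, 54, 15, 4, 16, 73]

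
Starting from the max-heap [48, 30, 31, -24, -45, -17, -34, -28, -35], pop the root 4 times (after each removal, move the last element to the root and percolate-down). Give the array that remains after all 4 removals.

[-24, -28, -34, -35, -45]

extract-max #1 returns 48:
  remove root 48; move last element -35 to root → [-35, 30, 31, -24, -45, -17, -34, -28]
  -35 vs larger child 31 at index 2, swap → [31, 30, -35, -24, -45, -17, -34, -28]
  -35 vs larger child -17 at index 5, swap → [31, 30, -17, -24, -45, -35, -34, -28]
extract-max #2 returns 31:
  remove root 31; move last element -28 to root → [-28, 30, -17, -24, -45, -35, -34]
  -28 vs larger child 30 at index 1, swap → [30, -28, -17, -24, -45, -35, -34]
  -28 vs larger child -24 at index 3, swap → [30, -24, -17, -28, -45, -35, -34]
extract-max #3 returns 30:
  remove root 30; move last element -34 to root → [-34, -24, -17, -28, -45, -35]
  -34 vs larger child -17 at index 2, swap → [-17, -24, -34, -28, -45, -35]
extract-max #4 returns -17:
  remove root -17; move last element -35 to root → [-35, -24, -34, -28, -45]
  -35 vs larger child -24 at index 1, swap → [-24, -35, -34, -28, -45]
  -35 vs larger child -28 at index 3, swap → [-24, -28, -34, -35, -45]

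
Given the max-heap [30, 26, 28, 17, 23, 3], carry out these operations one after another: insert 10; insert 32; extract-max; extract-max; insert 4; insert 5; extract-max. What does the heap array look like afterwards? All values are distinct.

[26, 23, 10, 17, 5, 3, 4]

insert 10:
  append 10 at index 6 → [30, 26, 28, 17, 23, 3, 10] (no swap needed)
insert 32:
  append 32 at index 7 → [30, 26, 28, 17, 23, 3, 10, 32]
  32 > parent 17 at index 3, swap → [30, 26, 28, 32, 23, 3, 10, 17]
  32 > parent 26 at index 1, swap → [30, 32, 28, 26, 23, 3, 10, 17]
  32 > parent 30 at index 0, swap → [32, 30, 28, 26, 23, 3, 10, 17]
extract-max → returns 32:
  remove root 32; move last element 17 to root → [17, 30, 28, 26, 23, 3, 10]
  17 vs larger child 30 at index 1, swap → [30, 17, 28, 26, 23, 3, 10]
  17 vs larger child 26 at index 3, swap → [30, 26, 28, 17, 23, 3, 10]
extract-max → returns 30:
  remove root 30; move last element 10 to root → [10, 26, 28, 17, 23, 3]
  10 vs larger child 28 at index 2, swap → [28, 26, 10, 17, 23, 3]
insert 4:
  append 4 at index 6 → [28, 26, 10, 17, 23, 3, 4] (no swap needed)
insert 5:
  append 5 at index 7 → [28, 26, 10, 17, 23, 3, 4, 5] (no swap needed)
extract-max → returns 28:
  remove root 28; move last element 5 to root → [5, 26, 10, 17, 23, 3, 4]
  5 vs larger child 26 at index 1, swap → [26, 5, 10, 17, 23, 3, 4]
  5 vs larger child 23 at index 4, swap → [26, 23, 10, 17, 5, 3, 4]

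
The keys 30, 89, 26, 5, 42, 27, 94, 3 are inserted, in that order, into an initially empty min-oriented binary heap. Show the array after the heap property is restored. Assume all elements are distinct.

Insert 30:
  append 30 at index 0 → [30] (no swap needed)
Insert 89:
  append 89 at index 1 → [30, 89] (no swap needed)
Insert 26:
  append 26 at index 2 → [30, 89, 26]
  26 < parent 30 at index 0, swap → [26, 89, 30]
Insert 5:
  append 5 at index 3 → [26, 89, 30, 5]
  5 < parent 89 at index 1, swap → [26, 5, 30, 89]
  5 < parent 26 at index 0, swap → [5, 26, 30, 89]
Insert 42:
  append 42 at index 4 → [5, 26, 30, 89, 42] (no swap needed)
Insert 27:
  append 27 at index 5 → [5, 26, 30, 89, 42, 27]
  27 < parent 30 at index 2, swap → [5, 26, 27, 89, 42, 30]
Insert 94:
  append 94 at index 6 → [5, 26, 27, 89, 42, 30, 94] (no swap needed)
Insert 3:
  append 3 at index 7 → [5, 26, 27, 89, 42, 30, 94, 3]
  3 < parent 89 at index 3, swap → [5, 26, 27, 3, 42, 30, 94, 89]
  3 < parent 26 at index 1, swap → [5, 3, 27, 26, 42, 30, 94, 89]
  3 < parent 5 at index 0, swap → [3, 5, 27, 26, 42, 30, 94, 89]

[3, 5, 27, 26, 42, 30, 94, 89]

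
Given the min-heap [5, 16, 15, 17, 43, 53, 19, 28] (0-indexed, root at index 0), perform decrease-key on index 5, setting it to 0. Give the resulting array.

set index 5 from 53 to 0 → [5, 16, 15, 17, 43, 0, 19, 28]
0 < parent 15 at index 2, swap → [5, 16, 0, 17, 43, 15, 19, 28]
0 < parent 5 at index 0, swap → [0, 16, 5, 17, 43, 15, 19, 28]

[0, 16, 5, 17, 43, 15, 19, 28]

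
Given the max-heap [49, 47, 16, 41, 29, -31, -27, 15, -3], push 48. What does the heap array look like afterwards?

append 48 at index 9 → [49, 47, 16, 41, 29, -31, -27, 15, -3, 48]
48 > parent 29 at index 4, swap → [49, 47, 16, 41, 48, -31, -27, 15, -3, 29]
48 > parent 47 at index 1, swap → [49, 48, 16, 41, 47, -31, -27, 15, -3, 29]

[49, 48, 16, 41, 47, -31, -27, 15, -3, 29]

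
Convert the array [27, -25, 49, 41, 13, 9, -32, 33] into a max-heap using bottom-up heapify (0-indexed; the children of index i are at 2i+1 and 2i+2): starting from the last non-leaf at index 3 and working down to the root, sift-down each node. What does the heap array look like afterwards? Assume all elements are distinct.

[49, 41, 27, 33, 13, 9, -32, -25]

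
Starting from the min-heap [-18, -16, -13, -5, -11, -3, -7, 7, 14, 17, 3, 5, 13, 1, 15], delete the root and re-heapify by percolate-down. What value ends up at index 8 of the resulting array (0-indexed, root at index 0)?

remove root -18; move last element 15 to root → [15, -16, -13, -5, -11, -3, -7, 7, 14, 17, 3, 5, 13, 1]
15 vs smaller child -16 at index 1, swap → [-16, 15, -13, -5, -11, -3, -7, 7, 14, 17, 3, 5, 13, 1]
15 vs smaller child -11 at index 4, swap → [-16, -11, -13, -5, 15, -3, -7, 7, 14, 17, 3, 5, 13, 1]
15 vs smaller child 3 at index 10, swap → [-16, -11, -13, -5, 3, -3, -7, 7, 14, 17, 15, 5, 13, 1]
resulting array: [-16, -11, -13, -5, 3, -3, -7, 7, 14, 17, 15, 5, 13, 1]

14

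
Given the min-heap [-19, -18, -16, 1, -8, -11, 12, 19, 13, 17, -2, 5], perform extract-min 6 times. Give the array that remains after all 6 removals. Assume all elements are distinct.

extract-min #1 returns -19:
  remove root -19; move last element 5 to root → [5, -18, -16, 1, -8, -11, 12, 19, 13, 17, -2]
  5 vs smaller child -18 at index 1, swap → [-18, 5, -16, 1, -8, -11, 12, 19, 13, 17, -2]
  5 vs smaller child -8 at index 4, swap → [-18, -8, -16, 1, 5, -11, 12, 19, 13, 17, -2]
  5 vs smaller child -2 at index 10, swap → [-18, -8, -16, 1, -2, -11, 12, 19, 13, 17, 5]
extract-min #2 returns -18:
  remove root -18; move last element 5 to root → [5, -8, -16, 1, -2, -11, 12, 19, 13, 17]
  5 vs smaller child -16 at index 2, swap → [-16, -8, 5, 1, -2, -11, 12, 19, 13, 17]
  5 vs smaller child -11 at index 5, swap → [-16, -8, -11, 1, -2, 5, 12, 19, 13, 17]
extract-min #3 returns -16:
  remove root -16; move last element 17 to root → [17, -8, -11, 1, -2, 5, 12, 19, 13]
  17 vs smaller child -11 at index 2, swap → [-11, -8, 17, 1, -2, 5, 12, 19, 13]
  17 vs smaller child 5 at index 5, swap → [-11, -8, 5, 1, -2, 17, 12, 19, 13]
extract-min #4 returns -11:
  remove root -11; move last element 13 to root → [13, -8, 5, 1, -2, 17, 12, 19]
  13 vs smaller child -8 at index 1, swap → [-8, 13, 5, 1, -2, 17, 12, 19]
  13 vs smaller child -2 at index 4, swap → [-8, -2, 5, 1, 13, 17, 12, 19]
extract-min #5 returns -8:
  remove root -8; move last element 19 to root → [19, -2, 5, 1, 13, 17, 12]
  19 vs smaller child -2 at index 1, swap → [-2, 19, 5, 1, 13, 17, 12]
  19 vs smaller child 1 at index 3, swap → [-2, 1, 5, 19, 13, 17, 12]
extract-min #6 returns -2:
  remove root -2; move last element 12 to root → [12, 1, 5, 19, 13, 17]
  12 vs smaller child 1 at index 1, swap → [1, 12, 5, 19, 13, 17]

[1, 12, 5, 19, 13, 17]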